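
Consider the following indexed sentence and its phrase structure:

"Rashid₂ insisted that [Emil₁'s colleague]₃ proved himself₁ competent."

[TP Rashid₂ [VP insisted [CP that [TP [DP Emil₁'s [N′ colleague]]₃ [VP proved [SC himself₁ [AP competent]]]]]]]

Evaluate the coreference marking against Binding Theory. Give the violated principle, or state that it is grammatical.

The two coindexed NPs are *Emil₁* and *himself₁*.
*himself₁* is an anaphor. Principle A requires it to be bound within its binding domain — the embedded TP, whose subject is [Emil₁'s colleague]₃.
Within that domain it is c-commanded by *[Emil₁'s colleague]₃*, which does not share its index.
*Emil₁* does not c-command the anaphor at all.
The anaphor is unbound in its domain → Principle A violation.

Principle A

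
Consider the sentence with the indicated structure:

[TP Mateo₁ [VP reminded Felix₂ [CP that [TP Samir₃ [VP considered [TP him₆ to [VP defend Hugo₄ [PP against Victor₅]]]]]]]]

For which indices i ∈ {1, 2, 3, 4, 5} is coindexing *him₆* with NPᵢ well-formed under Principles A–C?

*him* is a pronoun, so Principle B applies: it must be free in its binding domain.
Binding domain of *him₆*: the embedded TP, whose subject is Samir₃.
*Mateo₁* c-commands the pronoun but from outside its binding domain, and is not c-commanded by it → coindexation permitted.
*Felix₂* c-commands the pronoun but from outside its binding domain, and is not c-commanded by it → coindexation permitted.
*Samir₃* c-commands the pronoun within its binding domain → coindexation would violate Principle B.
*Hugo₄*: the pronoun c-commands this R-expression → coindexation would violate Principle C on *Hugo₄*.
*Victor₅*: the pronoun c-commands this R-expression → coindexation would violate Principle C on *Victor₅*.

{1, 2}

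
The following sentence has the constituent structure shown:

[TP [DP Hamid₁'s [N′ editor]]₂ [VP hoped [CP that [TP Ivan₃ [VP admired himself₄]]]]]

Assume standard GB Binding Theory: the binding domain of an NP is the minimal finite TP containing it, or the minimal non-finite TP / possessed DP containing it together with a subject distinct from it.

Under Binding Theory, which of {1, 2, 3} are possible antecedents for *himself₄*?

{3}

*himself* is an anaphor, so Principle A applies: it must be bound in its binding domain.
Binding domain of *himself₄*: the embedded TP, whose subject is Ivan₃.
*Hamid₁* does not c-command the anaphor → cannot bind it.
*[Hamid₁'s editor]₂* c-commands the anaphor but is outside its binding domain → cannot satisfy Principle A.
*Ivan₃* c-commands the anaphor within its binding domain → licit binder.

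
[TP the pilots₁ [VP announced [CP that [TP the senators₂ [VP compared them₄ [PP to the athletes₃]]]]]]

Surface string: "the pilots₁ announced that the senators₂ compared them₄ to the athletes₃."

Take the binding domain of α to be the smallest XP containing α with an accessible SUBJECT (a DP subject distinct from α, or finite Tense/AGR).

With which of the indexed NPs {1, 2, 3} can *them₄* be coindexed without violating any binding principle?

*them* is a pronoun, so Principle B applies: it must be free in its binding domain.
Binding domain of *them₄*: the embedded TP, whose subject is the senators₂.
*the pilots₁* c-commands the pronoun but from outside its binding domain, and is not c-commanded by it → coindexation permitted.
*the senators₂* c-commands the pronoun within its binding domain → coindexation would violate Principle B.
*the athletes₃*: the pronoun c-commands this R-expression → coindexation would violate Principle C on *the athletes₃*.

{1}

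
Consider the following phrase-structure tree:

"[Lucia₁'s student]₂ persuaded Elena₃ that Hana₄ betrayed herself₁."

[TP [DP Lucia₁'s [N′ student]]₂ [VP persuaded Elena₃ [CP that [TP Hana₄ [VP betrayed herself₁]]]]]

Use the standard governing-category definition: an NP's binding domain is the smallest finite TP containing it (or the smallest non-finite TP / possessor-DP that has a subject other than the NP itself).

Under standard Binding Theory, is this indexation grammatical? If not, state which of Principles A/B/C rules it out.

The two coindexed NPs are *Lucia₁* and *herself₁*.
*herself₁* is an anaphor. Principle A requires it to be bound within its binding domain — the embedded TP, whose subject is Hana₄.
Within that domain it is c-commanded by *Hana₄*, which does not share its index.
*Lucia₁* does not c-command the anaphor at all.
The anaphor is unbound in its domain → Principle A violation.

Principle A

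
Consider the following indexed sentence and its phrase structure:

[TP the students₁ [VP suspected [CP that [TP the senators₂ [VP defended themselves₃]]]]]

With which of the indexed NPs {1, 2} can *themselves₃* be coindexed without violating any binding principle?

{2}

*themselves* is an anaphor, so Principle A applies: it must be bound in its binding domain.
Binding domain of *themselves₃*: the embedded TP, whose subject is the senators₂.
*the students₁* c-commands the anaphor but is outside its binding domain → cannot satisfy Principle A.
*the senators₂* c-commands the anaphor within its binding domain → licit binder.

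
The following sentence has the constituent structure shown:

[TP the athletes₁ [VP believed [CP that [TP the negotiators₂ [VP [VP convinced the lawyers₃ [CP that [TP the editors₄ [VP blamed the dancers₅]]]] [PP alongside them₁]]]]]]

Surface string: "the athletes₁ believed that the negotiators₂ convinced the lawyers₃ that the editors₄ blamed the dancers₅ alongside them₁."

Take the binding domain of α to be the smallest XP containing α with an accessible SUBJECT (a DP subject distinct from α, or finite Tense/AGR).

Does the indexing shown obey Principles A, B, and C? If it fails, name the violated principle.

grammatical

The two coindexed NPs are *the athletes₁* and *them₁*.
*them₁* is a pronoun; its binding domain is the embedded TP, whose subject is the negotiators₂. Within that domain it is c-commanded only by *the negotiators₂*, which carries a different index — the pronoun is free locally, so Principle B holds.
*the athletes₁* is an R-expression; *them₁* does not c-command it, and no other NP shares its index, so Principle C is satisfied.
All principles are respected.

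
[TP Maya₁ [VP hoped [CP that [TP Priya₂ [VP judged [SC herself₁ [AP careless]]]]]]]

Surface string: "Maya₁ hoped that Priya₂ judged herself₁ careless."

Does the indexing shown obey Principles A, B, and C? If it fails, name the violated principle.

Principle A

The two coindexed NPs are *Maya₁* and *herself₁*.
*herself₁* is an anaphor. Principle A requires it to be bound within its binding domain — the embedded TP, whose subject is Priya₂.
Within that domain it is c-commanded by *Priya₂*, which does not share its index.
*Maya₁* does c-command the anaphor, but from outside its binding domain.
The anaphor is unbound in its domain → Principle A violation.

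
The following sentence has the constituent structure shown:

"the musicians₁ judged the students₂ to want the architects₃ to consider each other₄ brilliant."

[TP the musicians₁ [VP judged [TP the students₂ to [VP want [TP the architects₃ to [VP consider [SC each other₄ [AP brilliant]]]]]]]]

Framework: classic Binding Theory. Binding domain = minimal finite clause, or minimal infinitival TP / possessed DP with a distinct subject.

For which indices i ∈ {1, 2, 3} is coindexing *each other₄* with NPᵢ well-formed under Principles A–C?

{3}

*each other* is an anaphor, so Principle A applies: it must be bound in its binding domain.
Binding domain of *each other₄*: the embedded TP, whose subject is the architects₃.
*the musicians₁* c-commands the anaphor but is outside its binding domain → cannot satisfy Principle A.
*the students₂* c-commands the anaphor but is outside its binding domain → cannot satisfy Principle A.
*the architects₃* c-commands the anaphor within its binding domain → licit binder.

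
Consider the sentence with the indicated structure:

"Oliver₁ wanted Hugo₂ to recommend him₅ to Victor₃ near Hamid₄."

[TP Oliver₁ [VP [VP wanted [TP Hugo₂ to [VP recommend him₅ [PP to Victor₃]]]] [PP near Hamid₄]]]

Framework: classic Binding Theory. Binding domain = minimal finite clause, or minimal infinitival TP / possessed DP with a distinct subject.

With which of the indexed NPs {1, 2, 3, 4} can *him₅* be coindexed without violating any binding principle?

{1, 4}

*him* is a pronoun, so Principle B applies: it must be free in its binding domain.
Binding domain of *him₅*: the embedded TP, whose subject is Hugo₂.
*Oliver₁* c-commands the pronoun but from outside its binding domain, and is not c-commanded by it → coindexation permitted.
*Hugo₂* c-commands the pronoun within its binding domain → coindexation would violate Principle B.
*Victor₃*: the pronoun c-commands this R-expression → coindexation would violate Principle C on *Victor₃*.
*Hamid₄* and the pronoun do not c-command one another → neither Principle B nor Principle C is at stake; coindexation permitted.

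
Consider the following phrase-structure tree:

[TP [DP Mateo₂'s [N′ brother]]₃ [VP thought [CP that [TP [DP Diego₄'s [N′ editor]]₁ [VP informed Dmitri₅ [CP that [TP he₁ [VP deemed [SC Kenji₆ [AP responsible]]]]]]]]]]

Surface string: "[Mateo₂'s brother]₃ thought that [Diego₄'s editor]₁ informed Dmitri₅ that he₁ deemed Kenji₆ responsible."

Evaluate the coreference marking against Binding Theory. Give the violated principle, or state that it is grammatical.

The two coindexed NPs are *[Diego₄'s editor]₁* and *he₁*.
*he₁* is a pronoun; nothing c-commands it within its binding domain (the embedded TP.), so Principle B holds trivially.
*[Diego₄'s editor]₁* is an R-expression; *he₁* does not c-command it, and no other NP shares its index, so Principle C is satisfied.
All principles are respected.

grammatical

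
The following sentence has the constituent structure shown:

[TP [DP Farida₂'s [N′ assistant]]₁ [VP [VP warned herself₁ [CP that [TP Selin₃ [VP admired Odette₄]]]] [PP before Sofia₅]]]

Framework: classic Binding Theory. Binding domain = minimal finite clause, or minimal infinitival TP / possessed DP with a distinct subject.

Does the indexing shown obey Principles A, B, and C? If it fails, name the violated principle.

The two coindexed NPs are *[Farida₂'s assistant]₁* and *herself₁*.
*herself₁* is an anaphor; its binding domain is the matrix TP, whose subject is [Farida₂'s assistant]₁. *[Farida₂'s assistant]₁* c-commands it within that domain and shares its index, so Principle A is satisfied.
*[Farida₂'s assistant]₁* is an R-expression; *herself₁* does not c-command it, and no other NP shares its index, so Principle C is satisfied.
All principles are respected.

grammatical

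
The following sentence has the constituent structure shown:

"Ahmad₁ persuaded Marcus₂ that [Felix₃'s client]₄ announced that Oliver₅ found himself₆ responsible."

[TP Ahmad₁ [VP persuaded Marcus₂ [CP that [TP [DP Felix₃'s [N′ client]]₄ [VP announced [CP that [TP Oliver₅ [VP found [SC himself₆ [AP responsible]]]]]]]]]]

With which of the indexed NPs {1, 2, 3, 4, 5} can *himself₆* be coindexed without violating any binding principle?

*himself* is an anaphor, so Principle A applies: it must be bound in its binding domain.
Binding domain of *himself₆*: the embedded TP, whose subject is Oliver₅.
*Ahmad₁* c-commands the anaphor but is outside its binding domain → cannot satisfy Principle A.
*Marcus₂* c-commands the anaphor but is outside its binding domain → cannot satisfy Principle A.
*Felix₃* does not c-command the anaphor → cannot bind it.
*[Felix₃'s client]₄* c-commands the anaphor but is outside its binding domain → cannot satisfy Principle A.
*Oliver₅* c-commands the anaphor within its binding domain → licit binder.

{5}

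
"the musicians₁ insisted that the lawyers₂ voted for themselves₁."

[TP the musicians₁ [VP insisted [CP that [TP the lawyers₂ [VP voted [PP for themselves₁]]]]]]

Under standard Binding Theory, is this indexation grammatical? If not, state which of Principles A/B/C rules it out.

The two coindexed NPs are *the musicians₁* and *themselves₁*.
*themselves₁* is an anaphor. Principle A requires it to be bound within its binding domain — the embedded TP, whose subject is the lawyers₂.
Within that domain it is c-commanded by *the lawyers₂*, which does not share its index.
*the musicians₁* does c-command the anaphor, but from outside its binding domain.
The anaphor is unbound in its domain → Principle A violation.

Principle A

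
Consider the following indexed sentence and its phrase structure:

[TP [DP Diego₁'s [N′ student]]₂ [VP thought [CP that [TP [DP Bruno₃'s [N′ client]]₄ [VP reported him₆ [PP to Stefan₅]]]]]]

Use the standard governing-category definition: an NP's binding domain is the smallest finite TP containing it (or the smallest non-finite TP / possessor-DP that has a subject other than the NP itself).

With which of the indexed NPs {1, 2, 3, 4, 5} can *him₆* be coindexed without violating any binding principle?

*him* is a pronoun, so Principle B applies: it must be free in its binding domain.
Binding domain of *him₆*: the embedded TP, whose subject is [Bruno₃'s client]₄.
*Diego₁* and the pronoun do not c-command one another → neither Principle B nor Principle C is at stake; coindexation permitted.
*[Diego₁'s student]₂* c-commands the pronoun but from outside its binding domain, and is not c-commanded by it → coindexation permitted.
*Bruno₃* and the pronoun do not c-command one another → neither Principle B nor Principle C is at stake; coindexation permitted.
*[Bruno₃'s client]₄* c-commands the pronoun within its binding domain → coindexation would violate Principle B.
*Stefan₅*: the pronoun c-commands this R-expression → coindexation would violate Principle C on *Stefan₅*.

{1, 2, 3}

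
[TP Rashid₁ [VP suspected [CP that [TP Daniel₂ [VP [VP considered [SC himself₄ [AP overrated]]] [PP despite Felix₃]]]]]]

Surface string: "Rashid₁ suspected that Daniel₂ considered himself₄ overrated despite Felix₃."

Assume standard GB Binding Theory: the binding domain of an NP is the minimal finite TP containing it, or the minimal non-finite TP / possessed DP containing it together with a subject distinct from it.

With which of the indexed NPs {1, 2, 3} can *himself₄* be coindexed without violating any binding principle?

*himself* is an anaphor, so Principle A applies: it must be bound in its binding domain.
Binding domain of *himself₄*: the embedded TP, whose subject is Daniel₂.
*Rashid₁* c-commands the anaphor but is outside its binding domain → cannot satisfy Principle A.
*Daniel₂* c-commands the anaphor within its binding domain → licit binder.
*Felix₃* does not c-command the anaphor → cannot bind it.

{2}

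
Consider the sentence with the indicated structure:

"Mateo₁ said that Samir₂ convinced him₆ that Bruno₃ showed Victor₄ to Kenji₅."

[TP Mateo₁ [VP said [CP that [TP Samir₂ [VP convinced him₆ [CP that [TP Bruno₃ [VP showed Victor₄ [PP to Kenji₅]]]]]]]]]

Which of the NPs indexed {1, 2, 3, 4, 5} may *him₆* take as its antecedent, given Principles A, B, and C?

{1}

*him* is a pronoun, so Principle B applies: it must be free in its binding domain.
Binding domain of *him₆*: the embedded TP, whose subject is Samir₂.
*Mateo₁* c-commands the pronoun but from outside its binding domain, and is not c-commanded by it → coindexation permitted.
*Samir₂* c-commands the pronoun within its binding domain → coindexation would violate Principle B.
*Bruno₃*: the pronoun c-commands this R-expression → coindexation would violate Principle C on *Bruno₃*.
*Victor₄*: the pronoun c-commands this R-expression → coindexation would violate Principle C on *Victor₄*.
*Kenji₅*: the pronoun c-commands this R-expression → coindexation would violate Principle C on *Kenji₅*.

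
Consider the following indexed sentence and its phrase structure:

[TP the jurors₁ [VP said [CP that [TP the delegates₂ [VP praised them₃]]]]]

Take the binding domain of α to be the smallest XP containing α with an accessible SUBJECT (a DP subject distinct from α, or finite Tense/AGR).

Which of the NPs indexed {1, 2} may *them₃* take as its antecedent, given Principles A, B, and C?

{1}

*them* is a pronoun, so Principle B applies: it must be free in its binding domain.
Binding domain of *them₃*: the embedded TP, whose subject is the delegates₂.
*the jurors₁* c-commands the pronoun but from outside its binding domain, and is not c-commanded by it → coindexation permitted.
*the delegates₂* c-commands the pronoun within its binding domain → coindexation would violate Principle B.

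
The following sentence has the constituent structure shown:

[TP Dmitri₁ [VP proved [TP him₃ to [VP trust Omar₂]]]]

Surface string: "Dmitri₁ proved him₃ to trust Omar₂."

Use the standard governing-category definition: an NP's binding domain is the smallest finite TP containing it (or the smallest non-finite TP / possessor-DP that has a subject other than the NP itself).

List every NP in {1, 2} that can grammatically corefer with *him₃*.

none

*him* is a pronoun, so Principle B applies: it must be free in its binding domain.
Binding domain of *him₃*: the matrix TP, whose subject is Dmitri₁.
*Dmitri₁* c-commands the pronoun within its binding domain → coindexation would violate Principle B.
*Omar₂*: the pronoun c-commands this R-expression → coindexation would violate Principle C on *Omar₂*.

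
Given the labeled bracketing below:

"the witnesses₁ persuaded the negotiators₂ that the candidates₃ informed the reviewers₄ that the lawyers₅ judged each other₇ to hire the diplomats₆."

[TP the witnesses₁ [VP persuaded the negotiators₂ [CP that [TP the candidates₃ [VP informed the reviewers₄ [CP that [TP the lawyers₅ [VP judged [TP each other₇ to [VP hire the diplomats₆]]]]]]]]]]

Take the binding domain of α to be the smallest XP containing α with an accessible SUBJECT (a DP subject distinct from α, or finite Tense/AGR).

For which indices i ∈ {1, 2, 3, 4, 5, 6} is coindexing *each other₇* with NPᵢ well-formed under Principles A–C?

{5}

*each other* is an anaphor, so Principle A applies: it must be bound in its binding domain.
Binding domain of *each other₇*: the embedded TP, whose subject is the lawyers₅.
*the witnesses₁* c-commands the anaphor but is outside its binding domain → cannot satisfy Principle A.
*the negotiators₂* c-commands the anaphor but is outside its binding domain → cannot satisfy Principle A.
*the candidates₃* c-commands the anaphor but is outside its binding domain → cannot satisfy Principle A.
*the reviewers₄* c-commands the anaphor but is outside its binding domain → cannot satisfy Principle A.
*the lawyers₅* c-commands the anaphor within its binding domain → licit binder.
*the diplomats₆* does not c-command the anaphor → cannot bind it.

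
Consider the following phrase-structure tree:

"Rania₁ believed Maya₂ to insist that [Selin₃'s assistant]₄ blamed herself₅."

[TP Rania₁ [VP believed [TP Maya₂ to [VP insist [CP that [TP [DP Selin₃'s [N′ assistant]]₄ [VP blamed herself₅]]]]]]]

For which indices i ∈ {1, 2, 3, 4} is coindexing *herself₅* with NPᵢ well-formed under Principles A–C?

{4}

*herself* is an anaphor, so Principle A applies: it must be bound in its binding domain.
Binding domain of *herself₅*: the embedded TP, whose subject is [Selin₃'s assistant]₄.
*Rania₁* c-commands the anaphor but is outside its binding domain → cannot satisfy Principle A.
*Maya₂* c-commands the anaphor but is outside its binding domain → cannot satisfy Principle A.
*Selin₃* does not c-command the anaphor → cannot bind it.
*[Selin₃'s assistant]₄* c-commands the anaphor within its binding domain → licit binder.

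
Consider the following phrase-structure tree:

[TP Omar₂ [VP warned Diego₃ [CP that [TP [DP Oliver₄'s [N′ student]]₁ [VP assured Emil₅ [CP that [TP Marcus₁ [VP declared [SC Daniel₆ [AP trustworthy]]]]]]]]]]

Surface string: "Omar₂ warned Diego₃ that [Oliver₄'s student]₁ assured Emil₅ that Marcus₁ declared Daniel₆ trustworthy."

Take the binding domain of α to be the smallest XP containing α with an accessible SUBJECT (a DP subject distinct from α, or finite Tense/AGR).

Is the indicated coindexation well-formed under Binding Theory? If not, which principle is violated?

Principle C

The two coindexed NPs are *[Oliver₄'s student]₁* and *Marcus₁*.
*Marcus₁* is an R-expression. Principle C requires it to be free everywhere.
*[Oliver₄'s student]₁* c-commands it and carries the same index.
The R-expression is bound → Principle C violation.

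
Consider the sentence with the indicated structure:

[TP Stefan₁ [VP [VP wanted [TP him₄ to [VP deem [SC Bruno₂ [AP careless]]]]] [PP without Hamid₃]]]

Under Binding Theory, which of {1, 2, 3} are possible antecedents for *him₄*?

*him* is a pronoun, so Principle B applies: it must be free in its binding domain.
Binding domain of *him₄*: the matrix TP, whose subject is Stefan₁.
*Stefan₁* c-commands the pronoun within its binding domain → coindexation would violate Principle B.
*Bruno₂*: the pronoun c-commands this R-expression → coindexation would violate Principle C on *Bruno₂*.
*Hamid₃* and the pronoun do not c-command one another → neither Principle B nor Principle C is at stake; coindexation permitted.

{3}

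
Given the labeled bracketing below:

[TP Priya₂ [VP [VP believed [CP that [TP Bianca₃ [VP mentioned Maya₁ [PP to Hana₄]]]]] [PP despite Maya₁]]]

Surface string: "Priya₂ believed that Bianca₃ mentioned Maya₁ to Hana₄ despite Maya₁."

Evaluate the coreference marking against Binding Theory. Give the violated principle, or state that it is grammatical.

The two coindexed NPs are *Maya₁* and *Maya₁*.
*Maya₁* is an R-expression; no coindexed NP c-commands it, so Principle C holds.
*Maya₁* is an R-expression; *Maya₁* does not c-command it, and no other NP shares its index, so Principle C is satisfied.
All principles are respected.

grammatical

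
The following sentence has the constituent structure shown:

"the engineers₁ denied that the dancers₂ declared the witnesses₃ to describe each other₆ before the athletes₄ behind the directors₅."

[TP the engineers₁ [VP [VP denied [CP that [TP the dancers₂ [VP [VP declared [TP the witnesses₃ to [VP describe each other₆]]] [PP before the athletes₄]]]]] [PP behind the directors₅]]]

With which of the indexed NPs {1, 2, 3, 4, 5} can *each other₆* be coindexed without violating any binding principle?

{3}

*each other* is an anaphor, so Principle A applies: it must be bound in its binding domain.
Binding domain of *each other₆*: the embedded TP, whose subject is the witnesses₃.
*the engineers₁* c-commands the anaphor but is outside its binding domain → cannot satisfy Principle A.
*the dancers₂* c-commands the anaphor but is outside its binding domain → cannot satisfy Principle A.
*the witnesses₃* c-commands the anaphor within its binding domain → licit binder.
*the athletes₄* does not c-command the anaphor → cannot bind it.
*the directors₅* does not c-command the anaphor → cannot bind it.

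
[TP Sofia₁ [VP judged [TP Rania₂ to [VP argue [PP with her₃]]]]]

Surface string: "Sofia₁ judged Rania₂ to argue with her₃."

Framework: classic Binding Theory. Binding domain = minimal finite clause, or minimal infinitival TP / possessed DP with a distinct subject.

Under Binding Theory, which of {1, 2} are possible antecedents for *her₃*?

*her* is a pronoun, so Principle B applies: it must be free in its binding domain.
Binding domain of *her₃*: the embedded TP, whose subject is Rania₂.
*Sofia₁* c-commands the pronoun but from outside its binding domain, and is not c-commanded by it → coindexation permitted.
*Rania₂* c-commands the pronoun within its binding domain → coindexation would violate Principle B.

{1}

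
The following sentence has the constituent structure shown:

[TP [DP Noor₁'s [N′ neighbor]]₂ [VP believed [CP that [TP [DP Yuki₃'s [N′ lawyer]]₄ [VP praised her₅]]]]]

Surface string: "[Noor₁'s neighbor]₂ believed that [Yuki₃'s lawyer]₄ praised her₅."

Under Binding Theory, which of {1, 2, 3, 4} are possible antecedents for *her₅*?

{1, 2, 3}

*her* is a pronoun, so Principle B applies: it must be free in its binding domain.
Binding domain of *her₅*: the embedded TP, whose subject is [Yuki₃'s lawyer]₄.
*Noor₁* and the pronoun do not c-command one another → neither Principle B nor Principle C is at stake; coindexation permitted.
*[Noor₁'s neighbor]₂* c-commands the pronoun but from outside its binding domain, and is not c-commanded by it → coindexation permitted.
*Yuki₃* and the pronoun do not c-command one another → neither Principle B nor Principle C is at stake; coindexation permitted.
*[Yuki₃'s lawyer]₄* c-commands the pronoun within its binding domain → coindexation would violate Principle B.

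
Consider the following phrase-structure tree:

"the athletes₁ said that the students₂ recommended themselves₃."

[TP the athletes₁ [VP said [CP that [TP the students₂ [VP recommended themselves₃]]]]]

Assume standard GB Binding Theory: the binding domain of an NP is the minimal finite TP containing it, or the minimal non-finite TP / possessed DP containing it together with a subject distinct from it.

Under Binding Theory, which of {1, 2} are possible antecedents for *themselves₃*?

{2}

*themselves* is an anaphor, so Principle A applies: it must be bound in its binding domain.
Binding domain of *themselves₃*: the embedded TP, whose subject is the students₂.
*the athletes₁* c-commands the anaphor but is outside its binding domain → cannot satisfy Principle A.
*the students₂* c-commands the anaphor within its binding domain → licit binder.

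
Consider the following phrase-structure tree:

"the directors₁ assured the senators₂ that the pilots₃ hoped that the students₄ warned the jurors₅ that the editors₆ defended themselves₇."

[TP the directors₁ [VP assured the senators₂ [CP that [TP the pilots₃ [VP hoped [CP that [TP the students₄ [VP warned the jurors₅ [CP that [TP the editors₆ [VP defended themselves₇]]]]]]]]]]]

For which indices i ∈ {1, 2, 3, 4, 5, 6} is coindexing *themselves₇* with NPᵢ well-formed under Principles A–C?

{6}

*themselves* is an anaphor, so Principle A applies: it must be bound in its binding domain.
Binding domain of *themselves₇*: the embedded TP, whose subject is the editors₆.
*the directors₁* c-commands the anaphor but is outside its binding domain → cannot satisfy Principle A.
*the senators₂* c-commands the anaphor but is outside its binding domain → cannot satisfy Principle A.
*the pilots₃* c-commands the anaphor but is outside its binding domain → cannot satisfy Principle A.
*the students₄* c-commands the anaphor but is outside its binding domain → cannot satisfy Principle A.
*the jurors₅* c-commands the anaphor but is outside its binding domain → cannot satisfy Principle A.
*the editors₆* c-commands the anaphor within its binding domain → licit binder.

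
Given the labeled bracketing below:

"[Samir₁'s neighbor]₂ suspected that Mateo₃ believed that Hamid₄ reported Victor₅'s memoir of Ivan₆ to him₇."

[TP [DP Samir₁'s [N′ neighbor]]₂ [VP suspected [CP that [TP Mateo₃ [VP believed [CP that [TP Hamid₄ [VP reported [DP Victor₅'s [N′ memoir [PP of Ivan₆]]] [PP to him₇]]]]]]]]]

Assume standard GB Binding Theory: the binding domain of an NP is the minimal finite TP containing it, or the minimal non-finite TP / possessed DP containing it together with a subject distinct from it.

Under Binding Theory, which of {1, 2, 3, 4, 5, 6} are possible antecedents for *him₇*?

{1, 2, 3, 5, 6}

*him* is a pronoun, so Principle B applies: it must be free in its binding domain.
Binding domain of *him₇*: the embedded TP, whose subject is Hamid₄.
*Samir₁* and the pronoun do not c-command one another → neither Principle B nor Principle C is at stake; coindexation permitted.
*[Samir₁'s neighbor]₂* c-commands the pronoun but from outside its binding domain, and is not c-commanded by it → coindexation permitted.
*Mateo₃* c-commands the pronoun but from outside its binding domain, and is not c-commanded by it → coindexation permitted.
*Hamid₄* c-commands the pronoun within its binding domain → coindexation would violate Principle B.
*Victor₅* and the pronoun do not c-command one another → neither Principle B nor Principle C is at stake; coindexation permitted.
*Ivan₆* and the pronoun do not c-command one another → neither Principle B nor Principle C is at stake; coindexation permitted.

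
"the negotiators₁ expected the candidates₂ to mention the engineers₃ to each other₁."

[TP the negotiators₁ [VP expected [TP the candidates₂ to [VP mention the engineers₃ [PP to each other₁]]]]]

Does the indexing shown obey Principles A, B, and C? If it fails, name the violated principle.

Principle A

The two coindexed NPs are *the negotiators₁* and *each other₁*.
*each other₁* is an anaphor. Principle A requires it to be bound within its binding domain — the embedded TP, whose subject is the candidates₂.
Within that domain it is c-commanded by *the candidates₂*, *the engineers₃*, none of which share its index.
*the negotiators₁* does c-command the anaphor, but from outside its binding domain.
The anaphor is unbound in its domain → Principle A violation.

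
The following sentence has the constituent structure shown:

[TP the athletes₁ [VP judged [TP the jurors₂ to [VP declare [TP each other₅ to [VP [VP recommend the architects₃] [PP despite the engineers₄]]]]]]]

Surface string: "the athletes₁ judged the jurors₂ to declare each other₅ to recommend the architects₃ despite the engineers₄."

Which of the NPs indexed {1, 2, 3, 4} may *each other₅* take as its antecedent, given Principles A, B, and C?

*each other* is an anaphor, so Principle A applies: it must be bound in its binding domain.
Binding domain of *each other₅*: the embedded TP, whose subject is the jurors₂.
*the athletes₁* c-commands the anaphor but is outside its binding domain → cannot satisfy Principle A.
*the jurors₂* c-commands the anaphor within its binding domain → licit binder.
*the architects₃* does not c-command the anaphor → cannot bind it.
*the engineers₄* does not c-command the anaphor → cannot bind it.

{2}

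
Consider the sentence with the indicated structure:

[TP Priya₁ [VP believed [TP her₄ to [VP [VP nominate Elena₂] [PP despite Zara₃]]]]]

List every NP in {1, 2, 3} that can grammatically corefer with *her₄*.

none

*her* is a pronoun, so Principle B applies: it must be free in its binding domain.
Binding domain of *her₄*: the matrix TP, whose subject is Priya₁.
*Priya₁* c-commands the pronoun within its binding domain → coindexation would violate Principle B.
*Elena₂*: the pronoun c-commands this R-expression → coindexation would violate Principle C on *Elena₂*.
*Zara₃*: the pronoun c-commands this R-expression → coindexation would violate Principle C on *Zara₃*.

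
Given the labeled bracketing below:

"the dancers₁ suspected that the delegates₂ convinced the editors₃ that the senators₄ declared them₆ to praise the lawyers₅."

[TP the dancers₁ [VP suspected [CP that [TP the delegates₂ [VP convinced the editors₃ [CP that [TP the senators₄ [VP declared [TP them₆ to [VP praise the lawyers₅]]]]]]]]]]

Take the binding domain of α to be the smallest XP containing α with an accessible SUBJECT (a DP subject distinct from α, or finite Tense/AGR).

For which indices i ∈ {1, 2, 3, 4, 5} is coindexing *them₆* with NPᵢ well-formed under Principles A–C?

*them* is a pronoun, so Principle B applies: it must be free in its binding domain.
Binding domain of *them₆*: the embedded TP, whose subject is the senators₄.
*the dancers₁* c-commands the pronoun but from outside its binding domain, and is not c-commanded by it → coindexation permitted.
*the delegates₂* c-commands the pronoun but from outside its binding domain, and is not c-commanded by it → coindexation permitted.
*the editors₃* c-commands the pronoun but from outside its binding domain, and is not c-commanded by it → coindexation permitted.
*the senators₄* c-commands the pronoun within its binding domain → coindexation would violate Principle B.
*the lawyers₅*: the pronoun c-commands this R-expression → coindexation would violate Principle C on *the lawyers₅*.

{1, 2, 3}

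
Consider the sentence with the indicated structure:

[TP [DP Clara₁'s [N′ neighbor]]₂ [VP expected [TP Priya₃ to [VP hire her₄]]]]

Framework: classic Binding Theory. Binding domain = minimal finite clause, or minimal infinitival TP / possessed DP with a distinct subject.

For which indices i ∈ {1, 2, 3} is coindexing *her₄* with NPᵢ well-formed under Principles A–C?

*her* is a pronoun, so Principle B applies: it must be free in its binding domain.
Binding domain of *her₄*: the embedded TP, whose subject is Priya₃.
*Clara₁* and the pronoun do not c-command one another → neither Principle B nor Principle C is at stake; coindexation permitted.
*[Clara₁'s neighbor]₂* c-commands the pronoun but from outside its binding domain, and is not c-commanded by it → coindexation permitted.
*Priya₃* c-commands the pronoun within its binding domain → coindexation would violate Principle B.

{1, 2}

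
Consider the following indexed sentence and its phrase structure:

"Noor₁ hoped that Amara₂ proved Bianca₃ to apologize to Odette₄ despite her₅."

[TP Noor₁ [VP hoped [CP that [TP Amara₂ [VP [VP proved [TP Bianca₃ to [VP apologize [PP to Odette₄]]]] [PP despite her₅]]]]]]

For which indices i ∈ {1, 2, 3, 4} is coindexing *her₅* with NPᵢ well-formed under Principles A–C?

{1, 3, 4}

*her* is a pronoun, so Principle B applies: it must be free in its binding domain.
Binding domain of *her₅*: the embedded TP, whose subject is Amara₂.
*Noor₁* c-commands the pronoun but from outside its binding domain, and is not c-commanded by it → coindexation permitted.
*Amara₂* c-commands the pronoun within its binding domain → coindexation would violate Principle B.
*Bianca₃* and the pronoun do not c-command one another → neither Principle B nor Principle C is at stake; coindexation permitted.
*Odette₄* and the pronoun do not c-command one another → neither Principle B nor Principle C is at stake; coindexation permitted.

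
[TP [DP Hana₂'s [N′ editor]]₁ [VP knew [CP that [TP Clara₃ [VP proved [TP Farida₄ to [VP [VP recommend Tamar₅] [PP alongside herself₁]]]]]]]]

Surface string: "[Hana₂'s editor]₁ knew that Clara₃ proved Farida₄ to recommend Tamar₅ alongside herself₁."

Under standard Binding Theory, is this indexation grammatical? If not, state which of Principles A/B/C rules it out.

Principle A

The two coindexed NPs are *[Hana₂'s editor]₁* and *herself₁*.
*herself₁* is an anaphor. Principle A requires it to be bound within its binding domain — the embedded TP, whose subject is Farida₄.
Within that domain it is c-commanded by *Farida₄*, which does not share its index.
*[Hana₂'s editor]₁* does c-command the anaphor, but from outside its binding domain.
The anaphor is unbound in its domain → Principle A violation.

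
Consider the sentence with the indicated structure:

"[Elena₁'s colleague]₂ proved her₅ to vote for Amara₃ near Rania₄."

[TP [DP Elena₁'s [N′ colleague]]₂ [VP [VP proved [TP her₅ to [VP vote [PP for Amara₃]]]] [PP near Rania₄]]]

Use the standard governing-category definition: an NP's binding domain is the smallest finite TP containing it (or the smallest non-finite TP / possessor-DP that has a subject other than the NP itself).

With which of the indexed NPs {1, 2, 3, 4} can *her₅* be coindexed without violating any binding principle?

{1, 4}

*her* is a pronoun, so Principle B applies: it must be free in its binding domain.
Binding domain of *her₅*: the matrix TP, whose subject is [Elena₁'s colleague]₂.
*Elena₁* and the pronoun do not c-command one another → neither Principle B nor Principle C is at stake; coindexation permitted.
*[Elena₁'s colleague]₂* c-commands the pronoun within its binding domain → coindexation would violate Principle B.
*Amara₃*: the pronoun c-commands this R-expression → coindexation would violate Principle C on *Amara₃*.
*Rania₄* and the pronoun do not c-command one another → neither Principle B nor Principle C is at stake; coindexation permitted.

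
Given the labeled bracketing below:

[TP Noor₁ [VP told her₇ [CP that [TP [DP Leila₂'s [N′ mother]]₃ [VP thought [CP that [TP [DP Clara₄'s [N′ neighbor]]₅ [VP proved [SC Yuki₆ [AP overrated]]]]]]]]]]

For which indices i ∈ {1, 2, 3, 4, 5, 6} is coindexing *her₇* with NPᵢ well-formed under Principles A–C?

none

*her* is a pronoun, so Principle B applies: it must be free in its binding domain.
Binding domain of *her₇*: the matrix TP, whose subject is Noor₁.
*Noor₁* c-commands the pronoun within its binding domain → coindexation would violate Principle B.
*Leila₂*: the pronoun c-commands this R-expression → coindexation would violate Principle C on *Leila₂*.
*[Leila₂'s mother]₃*: the pronoun c-commands this R-expression → coindexation would violate Principle C on *[Leila₂'s mother]₃*.
*Clara₄*: the pronoun c-commands this R-expression → coindexation would violate Principle C on *Clara₄*.
*[Clara₄'s neighbor]₅*: the pronoun c-commands this R-expression → coindexation would violate Principle C on *[Clara₄'s neighbor]₅*.
*Yuki₆*: the pronoun c-commands this R-expression → coindexation would violate Principle C on *Yuki₆*.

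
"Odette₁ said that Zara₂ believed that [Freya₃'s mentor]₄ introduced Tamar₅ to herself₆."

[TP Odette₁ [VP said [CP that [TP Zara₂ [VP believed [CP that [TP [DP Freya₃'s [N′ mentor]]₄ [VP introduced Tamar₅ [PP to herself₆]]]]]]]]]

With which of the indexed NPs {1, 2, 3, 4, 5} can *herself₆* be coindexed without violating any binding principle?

*herself* is an anaphor, so Principle A applies: it must be bound in its binding domain.
Binding domain of *herself₆*: the embedded TP, whose subject is [Freya₃'s mentor]₄.
*Odette₁* c-commands the anaphor but is outside its binding domain → cannot satisfy Principle A.
*Zara₂* c-commands the anaphor but is outside its binding domain → cannot satisfy Principle A.
*Freya₃* does not c-command the anaphor → cannot bind it.
*[Freya₃'s mentor]₄* c-commands the anaphor within its binding domain → licit binder.
*Tamar₅* c-commands the anaphor within its binding domain → licit binder.

{4, 5}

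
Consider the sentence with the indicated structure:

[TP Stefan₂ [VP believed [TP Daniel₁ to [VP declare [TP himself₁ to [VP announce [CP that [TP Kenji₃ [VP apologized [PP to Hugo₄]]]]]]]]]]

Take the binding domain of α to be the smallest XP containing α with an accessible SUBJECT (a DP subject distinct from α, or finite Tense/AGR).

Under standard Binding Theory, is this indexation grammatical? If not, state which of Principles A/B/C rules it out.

The two coindexed NPs are *Daniel₁* and *himself₁*.
*himself₁* is an anaphor; its binding domain is the embedded TP, whose subject is Daniel₁. *Daniel₁* c-commands it within that domain and shares its index, so Principle A is satisfied.
*Daniel₁* is an R-expression; *himself₁* does not c-command it, and no other NP shares its index, so Principle C is satisfied.
All principles are respected.

grammatical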